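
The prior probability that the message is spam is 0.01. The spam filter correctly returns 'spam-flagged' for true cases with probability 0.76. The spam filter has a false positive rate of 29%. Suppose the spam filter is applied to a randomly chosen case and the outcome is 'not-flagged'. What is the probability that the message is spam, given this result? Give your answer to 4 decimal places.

P(H | E) ≈ 0.0034

Let H be the event that the message is spam. P(H) = 0.01, so P(¬H) = 0.99. With E the 'not-flagged' result, P(E|H) = 0.24 and P(E|¬H) = 0.71.
P(E) = 0.24·0.01 + 0.71·0.99 = 0.0024000 + 0.70290 = 0.70530.
By Bayes' theorem, P(H|E) = 0.0024000 / 0.70530 = 0.0034.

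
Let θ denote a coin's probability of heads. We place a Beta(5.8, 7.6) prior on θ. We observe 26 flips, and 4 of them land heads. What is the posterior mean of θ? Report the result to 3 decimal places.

Posterior mean ≈ 0.249

Observing 4 successes and 22 failures updates Beta(5.8, 7.6) by adding the success and failure counts to the two shape parameters: α = 5.8+4 = 9.8, β = 7.6+22 = 29.6.
E[θ | data] = 9.8/(9.8+29.6) = 0.249.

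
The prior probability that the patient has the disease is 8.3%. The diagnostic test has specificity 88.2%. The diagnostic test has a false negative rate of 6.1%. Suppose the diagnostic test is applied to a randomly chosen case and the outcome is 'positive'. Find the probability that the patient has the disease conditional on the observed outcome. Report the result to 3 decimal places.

Write H for 'the patient has the disease'. Prior odds H:¬H = 0.083/0.917 = 0.090513. For the 'positive' outcome, the likelihood ratio is 0.939/0.118 = 7.9576.
Posterior odds = 0.090513 × 7.9576 = 0.72027, so P(H|E) = 0.72027/(1+0.72027) = 0.419.

P(H | E) ≈ 0.419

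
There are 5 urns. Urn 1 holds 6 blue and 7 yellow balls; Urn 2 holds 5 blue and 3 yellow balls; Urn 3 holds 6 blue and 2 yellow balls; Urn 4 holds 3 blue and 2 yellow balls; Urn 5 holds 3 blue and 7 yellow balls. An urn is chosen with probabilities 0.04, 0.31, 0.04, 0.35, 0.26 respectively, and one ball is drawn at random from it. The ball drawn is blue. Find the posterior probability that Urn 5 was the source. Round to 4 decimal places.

Posterior probability ≈ 0.1471

P(blue|Urn 1) = 0.4615; P(blue|Urn 2) = 0.625; P(blue|Urn 3) = 0.75; P(blue|Urn 4) = 0.6; P(blue|Urn 5) = 0.3.
Prior × likelihood for each source: 0.04·0.4615=0.01846, 0.31·0.625=0.1938, 0.04·0.75=0.03000, 0.35·0.6=0.2100, 0.26·0.3=0.07800. Summing gives P(blue) = 0.53021.
P(Urn 5 | blue) = 0.07800 / 0.53021 = 0.1471.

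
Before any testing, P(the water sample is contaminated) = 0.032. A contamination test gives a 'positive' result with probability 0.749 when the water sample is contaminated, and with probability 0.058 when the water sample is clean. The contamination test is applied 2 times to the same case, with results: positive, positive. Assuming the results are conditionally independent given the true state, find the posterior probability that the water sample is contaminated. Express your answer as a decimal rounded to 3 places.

With H the event that the water sample is contaminated, the joint likelihood of the observed sequence is P(data|H) = 0.749·0.749 = 0.56100 and P(data|¬H) = 0.058·0.058 = 0.0033640.
Bayes: P(H|data) = 0.032·0.56100 / (0.032·0.56100 + 0.968·0.0033640) = 0.017952/0.021208 = 0.8465.

Posterior P(H) ≈ 0.846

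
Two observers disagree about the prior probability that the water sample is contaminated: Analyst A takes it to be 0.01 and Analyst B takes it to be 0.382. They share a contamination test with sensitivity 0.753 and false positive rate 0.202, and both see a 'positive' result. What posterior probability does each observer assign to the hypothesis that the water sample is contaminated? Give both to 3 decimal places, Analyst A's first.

P('+'|H) = 0.753, P('+'|¬H) = 0.202.
Analyst A: numerator 0.753·0.01 = 0.0075300; evidence = 0.0075300+0.202·0.99 = 0.20751; posterior = 0.036.
Analyst B: numerator 0.753·0.382 = 0.28765; evidence = 0.28765+0.202·0.618 = 0.41248; posterior = 0.697.

Analyst A: 0.036; Analyst B: 0.697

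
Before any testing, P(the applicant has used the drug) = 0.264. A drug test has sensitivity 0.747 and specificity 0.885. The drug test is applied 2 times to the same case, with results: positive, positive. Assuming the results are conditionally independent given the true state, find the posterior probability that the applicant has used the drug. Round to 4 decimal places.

Posterior P(H) ≈ 0.9380

With H the event that the applicant has used the drug, the joint likelihood of the observed sequence is P(data|H) = 0.747·0.747 = 0.55801 and P(data|¬H) = 0.115·0.115 = 0.013225.
Bayes: P(H|data) = 0.264·0.55801 / (0.264·0.55801 + 0.736·0.013225) = 0.14731/0.15705 = 0.9380.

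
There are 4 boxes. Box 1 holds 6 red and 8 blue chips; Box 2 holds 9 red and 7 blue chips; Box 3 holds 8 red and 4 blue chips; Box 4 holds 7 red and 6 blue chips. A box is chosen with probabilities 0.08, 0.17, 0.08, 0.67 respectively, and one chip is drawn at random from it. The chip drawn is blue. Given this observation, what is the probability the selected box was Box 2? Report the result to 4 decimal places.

Tabulate prior·likelihood by source: [1] prior 0.08, lik 0.5714, product 0.04571; [2] prior 0.17, lik 0.4375, product 0.07438; [3] prior 0.08, lik 0.3333, product 0.02667; [4] prior 0.67, lik 0.4615, product 0.3092.
Normalizing constant = 0.45599; the posterior for Box 2 is its product over the sum, 0.07438/0.45599 = 0.1631.

Posterior probability ≈ 0.1631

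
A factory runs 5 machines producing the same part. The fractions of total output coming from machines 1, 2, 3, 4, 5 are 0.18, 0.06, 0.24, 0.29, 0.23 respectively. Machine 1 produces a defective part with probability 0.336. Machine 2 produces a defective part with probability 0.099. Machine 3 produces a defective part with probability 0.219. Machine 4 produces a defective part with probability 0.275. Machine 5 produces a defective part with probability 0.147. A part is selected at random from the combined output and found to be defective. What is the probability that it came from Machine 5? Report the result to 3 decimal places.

Posterior probability ≈ 0.145

Tabulate prior·likelihood by source: [1] prior 0.18, lik 0.336, product 0.06048; [2] prior 0.06, lik 0.099, product 0.005940; [3] prior 0.24, lik 0.219, product 0.05256; [4] prior 0.29, lik 0.275, product 0.07975; [5] prior 0.23, lik 0.147, product 0.03381.
Normalizing constant = 0.23254; the posterior for Machine 5 is its product over the sum, 0.03381/0.23254 = 0.145.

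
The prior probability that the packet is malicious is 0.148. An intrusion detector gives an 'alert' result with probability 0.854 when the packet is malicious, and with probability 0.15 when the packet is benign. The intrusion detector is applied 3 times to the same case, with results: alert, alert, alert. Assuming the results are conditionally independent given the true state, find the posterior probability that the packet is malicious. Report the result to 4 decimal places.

Let H be the event that the packet is malicious; start with P(H) = 0.148. P('alert'|H) = 0.854, P('alert'|¬H) = 0.15.
Update on result 1 ('alert'): P(H) ← 0.854·0.1480 / (0.854·0.1480 + 0.15·0.8520) = 0.12639/0.25419 = 0.4972.
Update on result 2 ('alert'): P(H) ← 0.854·0.4972 / (0.854·0.4972 + 0.15·0.5028) = 0.42463/0.50005 = 0.8492.
Update on result 3 ('alert'): P(H) ← 0.854·0.8492 / (0.854·0.8492 + 0.15·0.1508) = 0.72520/0.74783 = 0.9697.

Posterior P(H) ≈ 0.9697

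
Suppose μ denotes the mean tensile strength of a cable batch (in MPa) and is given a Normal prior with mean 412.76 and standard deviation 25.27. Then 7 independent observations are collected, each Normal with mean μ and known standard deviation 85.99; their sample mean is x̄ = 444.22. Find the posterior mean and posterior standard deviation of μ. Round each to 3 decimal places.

Posterior mean ≈ 424.613; posterior SD ≈ 19.950

Prior precision 1/τ₀² = 1/25.27² = 0.00156599; data precision n/σ² = 7/85.99² = 0.00094668.
Posterior precision = 0.00156599 + 0.00094668 = 0.00251267, giving posterior SD = 1/√0.00251267 = 19.950.
Posterior mean = (0.00156599·412.76 + 0.00094668·444.22) / 0.00251267 = 424.613.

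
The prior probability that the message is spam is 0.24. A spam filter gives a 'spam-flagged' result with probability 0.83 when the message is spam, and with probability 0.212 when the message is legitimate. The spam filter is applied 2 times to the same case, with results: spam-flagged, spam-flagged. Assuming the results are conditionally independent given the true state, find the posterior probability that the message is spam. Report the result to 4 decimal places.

Let H be the event that the message is spam; start with P(H) = 0.24. P('spam-flagged'|H) = 0.83, P('spam-flagged'|¬H) = 0.212.
Update on result 1 ('spam-flagged'): P(H) ← 0.83·0.2400 / (0.83·0.2400 + 0.212·0.7600) = 0.19920/0.36032 = 0.5528.
Update on result 2 ('spam-flagged'): P(H) ← 0.83·0.5528 / (0.83·0.5528 + 0.212·0.4472) = 0.45886/0.55366 = 0.8288.

Posterior P(H) ≈ 0.8288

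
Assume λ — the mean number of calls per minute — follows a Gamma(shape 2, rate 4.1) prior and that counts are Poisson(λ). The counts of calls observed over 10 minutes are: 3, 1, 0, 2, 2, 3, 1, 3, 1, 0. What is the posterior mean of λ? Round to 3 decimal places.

The Poisson likelihood adds the total count to the shape and the number of exposure periods to the rate. Here ∑xᵢ = 16 and n = 10, so shape 2→18 and rate 4.1→14.1.
Posterior mean = shape/rate = 18/14.1 = 1.277.

Posterior mean ≈ 1.277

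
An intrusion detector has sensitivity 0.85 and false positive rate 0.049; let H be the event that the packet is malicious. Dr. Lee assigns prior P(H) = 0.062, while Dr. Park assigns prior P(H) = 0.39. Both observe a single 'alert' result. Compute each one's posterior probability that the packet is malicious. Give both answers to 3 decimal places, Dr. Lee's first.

P('+'|H) = 0.85, P('+'|¬H) = 0.049.
Dr. Lee: numerator 0.85·0.062 = 0.052700; evidence = 0.052700+0.049·0.938 = 0.098662; posterior = 0.534.
Dr. Park: numerator 0.85·0.39 = 0.33150; evidence = 0.33150+0.049·0.61 = 0.36139; posterior = 0.917.

Dr. Lee: 0.534; Dr. Park: 0.917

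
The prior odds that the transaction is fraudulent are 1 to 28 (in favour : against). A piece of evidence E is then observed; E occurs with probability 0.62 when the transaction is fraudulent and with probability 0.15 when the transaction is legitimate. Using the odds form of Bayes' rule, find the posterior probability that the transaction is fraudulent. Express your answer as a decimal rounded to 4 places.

Posterior probability ≈ 0.1286

Prior odds = 1/28 = 0.035714. In log-odds, ln(0.035714) = -3.3322.
Add log likelihood ratio: ln(4.1333) = 1.4191.
Posterior log-odds = -1.9131, so posterior odds = exp(-1.9131) = 0.14762. Converting, P(H|E) = 0.14762/1.1476 = 0.1286.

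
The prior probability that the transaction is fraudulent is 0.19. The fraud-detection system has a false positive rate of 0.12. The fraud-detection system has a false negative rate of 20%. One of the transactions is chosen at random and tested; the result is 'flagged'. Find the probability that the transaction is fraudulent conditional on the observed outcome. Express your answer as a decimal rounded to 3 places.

Write H for 'the transaction is fraudulent'. Prior odds H:¬H = 0.19/0.81 = 0.23457. For the 'flagged' outcome, the likelihood ratio is 0.8/0.12 = 6.6667.
Posterior odds = 0.23457 × 6.6667 = 1.5638, so P(H|E) = 1.5638/(1+1.5638) = 0.610.

P(H | E) ≈ 0.610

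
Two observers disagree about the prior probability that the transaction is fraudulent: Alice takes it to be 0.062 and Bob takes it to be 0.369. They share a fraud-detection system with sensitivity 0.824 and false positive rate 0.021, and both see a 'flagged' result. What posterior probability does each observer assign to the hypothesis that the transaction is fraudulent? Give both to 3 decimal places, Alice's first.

The likelihood ratio for a 'flagged' result is 0.824/0.021 = 39.238.
Alice: prior odds 0.062/0.938 = 0.066098; posterior odds 2.5936; posterior probability 0.722.
Bob: prior odds 0.369/0.631 = 0.58479; posterior odds 22.946; posterior probability 0.958.

Alice: 0.722; Bob: 0.958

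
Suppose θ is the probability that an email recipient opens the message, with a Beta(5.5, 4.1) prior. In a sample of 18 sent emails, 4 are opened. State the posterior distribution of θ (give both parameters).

The binomial likelihood is conjugate to the Beta prior: with 4 successes and 14 failures, the posterior is Beta(5.5+4, 4.1+14) = Beta(9.5, 18.1).

Posterior: Beta(9.5, 18.1)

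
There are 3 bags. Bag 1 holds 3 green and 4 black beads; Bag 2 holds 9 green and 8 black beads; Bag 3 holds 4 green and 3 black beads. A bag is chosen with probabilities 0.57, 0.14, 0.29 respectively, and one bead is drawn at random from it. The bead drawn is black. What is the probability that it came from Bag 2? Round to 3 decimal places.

Posterior probability ≈ 0.128

P(black|Bag 1) = 0.5714; P(black|Bag 2) = 0.4706; P(black|Bag 3) = 0.4286.
Prior × likelihood for each source: 0.57·0.5714=0.3257, 0.14·0.4706=0.06588, 0.29·0.4286=0.1243. Summing gives P(black) = 0.51588.
P(Bag 2 | black) = 0.06588 / 0.51588 = 0.128.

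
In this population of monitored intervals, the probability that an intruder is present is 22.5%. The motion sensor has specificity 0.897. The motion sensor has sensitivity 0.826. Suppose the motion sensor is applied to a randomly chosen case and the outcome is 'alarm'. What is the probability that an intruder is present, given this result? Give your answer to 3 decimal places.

Write H for 'an intruder is present'. Prior odds H:¬H = 0.225/0.775 = 0.29032. For the 'alarm' outcome, the likelihood ratio is 0.826/0.103 = 8.0194.
Posterior odds = 0.29032 × 8.0194 = 2.3282, so P(H|E) = 2.3282/(1+2.3282) = 0.700.

P(H | E) ≈ 0.700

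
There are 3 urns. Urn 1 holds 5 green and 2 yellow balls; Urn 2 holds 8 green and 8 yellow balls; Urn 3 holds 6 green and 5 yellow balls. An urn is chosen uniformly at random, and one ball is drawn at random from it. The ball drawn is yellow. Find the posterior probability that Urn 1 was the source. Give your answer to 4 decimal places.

P(yellow|Urn 1) = 0.2857; P(yellow|Urn 2) = 0.5; P(yellow|Urn 3) = 0.4545.
Prior × likelihood for each source: 0.333333·0.2857=0.09524, 0.333333·0.5=0.1667, 0.333333·0.4545=0.1515. Summing gives P(yellow) = 0.41342.
P(Urn 1 | yellow) = 0.09524 / 0.41342 = 0.2304.

Posterior probability ≈ 0.2304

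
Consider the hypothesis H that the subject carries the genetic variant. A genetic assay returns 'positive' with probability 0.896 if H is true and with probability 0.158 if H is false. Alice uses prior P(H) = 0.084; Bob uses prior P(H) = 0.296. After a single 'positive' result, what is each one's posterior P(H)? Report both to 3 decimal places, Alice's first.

Alice: 0.342; Bob: 0.705

P('+'|H) = 0.896, P('+'|¬H) = 0.158.
Alice: numerator 0.896·0.084 = 0.075264; evidence = 0.075264+0.158·0.916 = 0.21999; posterior = 0.342.
Bob: numerator 0.896·0.296 = 0.26522; evidence = 0.26522+0.158·0.704 = 0.37645; posterior = 0.705.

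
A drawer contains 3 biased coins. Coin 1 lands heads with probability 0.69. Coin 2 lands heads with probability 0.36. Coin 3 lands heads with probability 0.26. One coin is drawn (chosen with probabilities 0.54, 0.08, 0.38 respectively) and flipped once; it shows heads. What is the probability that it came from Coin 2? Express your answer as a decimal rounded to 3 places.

Posterior probability ≈ 0.058

P(heads|C1) = 0.69; P(heads|C2) = 0.36; P(heads|C3) = 0.26.
Prior × likelihood for each source: 0.54·0.69=0.3726, 0.08·0.36=0.02880, 0.38·0.26=0.09880. Summing gives P(heads) = 0.50020.
P(Coin 2 | heads) = 0.02880 / 0.50020 = 0.058.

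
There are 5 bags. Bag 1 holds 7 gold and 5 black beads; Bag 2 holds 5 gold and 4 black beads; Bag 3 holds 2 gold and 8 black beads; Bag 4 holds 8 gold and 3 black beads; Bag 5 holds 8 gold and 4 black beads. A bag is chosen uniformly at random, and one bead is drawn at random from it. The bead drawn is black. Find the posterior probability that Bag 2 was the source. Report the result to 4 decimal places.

Posterior probability ≈ 0.1960

Tabulate prior·likelihood by source: [1] prior 0.2, lik 0.4167, product 0.08333; [2] prior 0.2, lik 0.4444, product 0.08889; [3] prior 0.2, lik 0.8, product 0.1600; [4] prior 0.2, lik 0.2727, product 0.05455; [5] prior 0.2, lik 0.3333, product 0.06667.
Normalizing constant = 0.45343; the posterior for Bag 2 is its product over the sum, 0.08889/0.45343 = 0.1960.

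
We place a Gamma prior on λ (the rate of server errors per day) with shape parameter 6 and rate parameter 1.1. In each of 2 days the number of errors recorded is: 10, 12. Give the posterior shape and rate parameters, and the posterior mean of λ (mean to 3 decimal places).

The Poisson likelihood adds the total count to the shape and the number of exposure periods to the rate. Here ∑xᵢ = 22 and n = 2, so shape 6→28 and rate 1.1→3.1.
Posterior mean = shape/rate = 28/3.1 = 9.032.

Posterior: Gamma(shape=28, rate=3.1); mean ≈ 9.032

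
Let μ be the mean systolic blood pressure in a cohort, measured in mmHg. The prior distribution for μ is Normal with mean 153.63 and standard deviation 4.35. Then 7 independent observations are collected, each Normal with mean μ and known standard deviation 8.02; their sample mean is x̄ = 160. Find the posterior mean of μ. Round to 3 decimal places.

With known σ, the Normal prior is conjugate. Weight on the data is w = (n/σ²)/(n/σ² + 1/τ₀²) = 0.108830/(0.108830+0.0528471) = 0.67313.
Posterior mean = w·x̄ + (1−w)·μ₀ = 0.67313·160 + 0.32687·153.63 = 157.918.

Posterior mean ≈ 157.918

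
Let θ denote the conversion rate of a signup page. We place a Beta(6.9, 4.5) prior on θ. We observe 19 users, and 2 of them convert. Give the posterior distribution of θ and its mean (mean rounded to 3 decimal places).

Posterior: Beta(8.9, 21.5); mean ≈ 0.293

Observing 2 successes and 17 failures updates Beta(6.9, 4.5) by adding the success and failure counts to the two shape parameters: α = 6.9+2 = 8.9, β = 4.5+17 = 21.5.
Posterior mean = α/(α+β) = 8.9/30.4 = 0.293.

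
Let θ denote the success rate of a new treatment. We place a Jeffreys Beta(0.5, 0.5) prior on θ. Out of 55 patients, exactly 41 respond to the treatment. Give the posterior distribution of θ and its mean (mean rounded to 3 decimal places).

Posterior: Beta(41.5, 14.5); mean ≈ 0.741

Observing 41 successes and 14 failures updates Beta(0.5, 0.5) by adding the success and failure counts to the two shape parameters: α = 0.5+41 = 41.5, β = 0.5+14 = 14.5.
Posterior mean = α/(α+β) = 41.5/56 = 0.741.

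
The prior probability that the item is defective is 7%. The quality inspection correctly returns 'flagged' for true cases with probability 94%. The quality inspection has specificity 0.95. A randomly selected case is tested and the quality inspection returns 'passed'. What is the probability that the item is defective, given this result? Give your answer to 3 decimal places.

P(H | E) ≈ 0.005

Write H for 'the item is defective'. Prior odds H:¬H = 0.07/0.93 = 0.075269. For the 'passed' outcome, the likelihood ratio is 0.06/0.95 = 0.063158.
Posterior odds = 0.075269 × 0.063158 = 0.0047538, so P(H|E) = 0.0047538/(1+0.0047538) = 0.005.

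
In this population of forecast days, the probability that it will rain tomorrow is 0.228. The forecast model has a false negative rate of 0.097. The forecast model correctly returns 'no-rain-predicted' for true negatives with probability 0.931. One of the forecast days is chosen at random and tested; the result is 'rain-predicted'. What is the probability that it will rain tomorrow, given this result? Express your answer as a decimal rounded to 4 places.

Write H for 'it will rain tomorrow'. Prior odds H:¬H = 0.228/0.772 = 0.29534. For the 'rain-predicted' outcome, the likelihood ratio is 0.903/0.069 = 13.087.
Posterior odds = 0.29534 × 13.087 = 3.8651, so P(H|E) = 3.8651/(1+3.8651) = 0.7945.

P(H | E) ≈ 0.7945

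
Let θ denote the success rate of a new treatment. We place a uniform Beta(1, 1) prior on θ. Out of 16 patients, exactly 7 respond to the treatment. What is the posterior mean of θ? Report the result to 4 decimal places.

Observing 7 successes and 9 failures updates Beta(1, 1) by adding the success and failure counts to the two shape parameters: α = 1+7 = 8, β = 1+9 = 10.
Posterior mean = α/(α+β) = 8/18 = 0.4444.

Posterior mean ≈ 0.4444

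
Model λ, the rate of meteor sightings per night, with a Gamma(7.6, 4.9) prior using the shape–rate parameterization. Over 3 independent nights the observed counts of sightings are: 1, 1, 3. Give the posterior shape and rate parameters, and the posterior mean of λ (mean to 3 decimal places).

The Poisson likelihood adds the total count to the shape and the number of exposure periods to the rate. Here ∑xᵢ = 5 and n = 3, so shape 7.6→12.6 and rate 4.9→7.9.
Posterior mean = shape/rate = 12.6/7.9 = 1.595.

Posterior: Gamma(shape=12.6, rate=7.9); mean ≈ 1.595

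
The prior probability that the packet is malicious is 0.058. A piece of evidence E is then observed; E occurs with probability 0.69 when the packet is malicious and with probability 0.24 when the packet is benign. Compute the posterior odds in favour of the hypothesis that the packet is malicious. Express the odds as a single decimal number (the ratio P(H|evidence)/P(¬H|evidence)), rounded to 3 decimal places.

Posterior odds ≈ 0.177

Prior odds = 0.058/(1−0.058) = 0.061571.
Likelihood ratio for E = 0.69/0.24 = 2.8750.
Posterior odds = prior odds × LR = 0.17702.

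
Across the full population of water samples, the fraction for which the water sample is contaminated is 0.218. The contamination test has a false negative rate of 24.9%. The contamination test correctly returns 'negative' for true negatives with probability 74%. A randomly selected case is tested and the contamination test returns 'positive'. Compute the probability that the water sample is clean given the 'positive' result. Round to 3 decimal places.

Let H be the event that the water sample is contaminated. P(H) = 0.218, so P(¬H) = 0.782. With E the 'positive' result, P(E|H) = 0.751 and P(E|¬H) = 0.26.
P(E) = 0.751·0.218 + 0.26·0.782 = 0.16372 + 0.20332 = 0.36704.
By Bayes' theorem, P(H|E) = 0.16372 / 0.36704 = 0.446. Hence P(¬H|E) = 1 − 0.446 = 0.554.

P(¬H | E) ≈ 0.554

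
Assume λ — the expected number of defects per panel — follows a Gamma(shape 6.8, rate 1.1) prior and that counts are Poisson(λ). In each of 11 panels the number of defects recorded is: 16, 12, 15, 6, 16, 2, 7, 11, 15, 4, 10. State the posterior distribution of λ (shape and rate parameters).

The Poisson likelihood adds the total count to the shape and the number of exposure periods to the rate. Here ∑xᵢ = 114 and n = 11, so shape 6.8→120.8 and rate 1.1→12.1.

Posterior: Gamma(shape=120.8, rate=12.1)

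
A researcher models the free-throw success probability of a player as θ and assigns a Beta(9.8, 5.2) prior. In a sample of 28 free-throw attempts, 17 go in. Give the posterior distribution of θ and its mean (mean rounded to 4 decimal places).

Observing 17 successes and 11 failures updates Beta(9.8, 5.2) by adding the success and failure counts to the two shape parameters: α = 9.8+17 = 26.8, β = 5.2+11 = 16.2.
Posterior mean = α/(α+β) = 26.8/43 = 0.6233.

Posterior: Beta(26.8, 16.2); mean ≈ 0.6233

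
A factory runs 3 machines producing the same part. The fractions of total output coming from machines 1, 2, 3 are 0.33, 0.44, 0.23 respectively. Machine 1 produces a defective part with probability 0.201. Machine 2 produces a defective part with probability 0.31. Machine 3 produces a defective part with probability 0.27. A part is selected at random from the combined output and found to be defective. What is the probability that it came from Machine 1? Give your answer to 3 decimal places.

Tabulate prior·likelihood by source: [1] prior 0.33, lik 0.201, product 0.06633; [2] prior 0.44, lik 0.31, product 0.1364; [3] prior 0.23, lik 0.27, product 0.06210.
Normalizing constant = 0.26483; the posterior for Machine 1 is its product over the sum, 0.06633/0.26483 = 0.250.

Posterior probability ≈ 0.250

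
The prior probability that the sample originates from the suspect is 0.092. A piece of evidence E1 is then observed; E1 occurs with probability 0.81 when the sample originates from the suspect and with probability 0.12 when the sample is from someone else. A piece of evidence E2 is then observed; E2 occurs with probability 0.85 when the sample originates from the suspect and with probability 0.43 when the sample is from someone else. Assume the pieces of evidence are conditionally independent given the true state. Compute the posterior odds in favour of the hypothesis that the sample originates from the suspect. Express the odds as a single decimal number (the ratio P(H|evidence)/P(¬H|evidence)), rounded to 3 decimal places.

Posterior odds ≈ 1.352

Prior odds = 0.092/(1−0.092) = 0.10132. In log-odds, ln(0.10132) = -2.2895.
Add log likelihood ratios: ln(6.7500) + ln(1.9767) = 2.5910.
Posterior log-odds = 0.30154, so posterior odds = exp(0.30154) = 1.3519.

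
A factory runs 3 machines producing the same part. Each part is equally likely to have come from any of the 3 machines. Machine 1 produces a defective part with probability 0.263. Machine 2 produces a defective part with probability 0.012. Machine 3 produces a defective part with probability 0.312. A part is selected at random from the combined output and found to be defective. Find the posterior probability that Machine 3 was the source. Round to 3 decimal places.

P(defective|M1) = 0.263; P(defective|M2) = 0.012; P(defective|M3) = 0.312.
Prior × likelihood for each source: 0.333333·0.263=0.08767, 0.333333·0.012=0.004000, 0.333333·0.312=0.1040. Summing gives P(defective) = 0.19567.
P(Machine 3 | defective) = 0.1040 / 0.19567 = 0.532.

Posterior probability ≈ 0.532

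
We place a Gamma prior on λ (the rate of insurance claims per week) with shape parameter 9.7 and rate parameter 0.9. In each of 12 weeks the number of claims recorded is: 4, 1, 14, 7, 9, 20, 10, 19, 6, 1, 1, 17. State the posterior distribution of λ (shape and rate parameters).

Total count ∑xᵢ = 109 over n = 12 weeks.
Gamma is conjugate to the Poisson likelihood: posterior is Gamma(shape = 9.7+109 = 118.7, rate = 0.9+12 = 12.9).

Posterior: Gamma(shape=118.7, rate=12.9)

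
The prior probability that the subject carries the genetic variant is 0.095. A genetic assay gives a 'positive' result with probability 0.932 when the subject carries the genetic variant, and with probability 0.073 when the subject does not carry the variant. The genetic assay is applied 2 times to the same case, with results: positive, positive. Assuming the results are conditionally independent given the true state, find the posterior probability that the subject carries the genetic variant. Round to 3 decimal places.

Posterior P(H) ≈ 0.945

Let H be the event that the subject carries the genetic variant; start with P(H) = 0.095. P('positive'|H) = 0.932, P('positive'|¬H) = 0.073.
Update on result 1 ('positive'): P(H) ← 0.932·0.0950 / (0.932·0.0950 + 0.073·0.9050) = 0.088540/0.15460 = 0.5727.
Update on result 2 ('positive'): P(H) ← 0.932·0.5727 / (0.932·0.5727 + 0.073·0.4273) = 0.53374/0.56494 = 0.9448.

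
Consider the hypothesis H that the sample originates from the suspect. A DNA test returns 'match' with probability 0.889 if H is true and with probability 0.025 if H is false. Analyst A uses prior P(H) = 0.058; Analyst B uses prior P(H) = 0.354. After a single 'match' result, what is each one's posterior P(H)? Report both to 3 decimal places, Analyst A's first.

The likelihood ratio for a 'match' result is 0.889/0.025 = 35.560.
Analyst A: prior odds 0.058/0.942 = 0.061571; posterior odds 2.1895; posterior probability 0.686.
Analyst B: prior odds 0.354/0.646 = 0.54799; posterior odds 19.486; posterior probability 0.951.

Analyst A: 0.686; Analyst B: 0.951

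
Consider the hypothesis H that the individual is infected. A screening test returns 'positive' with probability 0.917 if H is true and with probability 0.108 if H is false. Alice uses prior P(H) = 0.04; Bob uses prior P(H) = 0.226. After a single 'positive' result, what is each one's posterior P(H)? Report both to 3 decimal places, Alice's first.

The likelihood ratio for a 'positive' result is 0.917/0.108 = 8.4907.
Alice: prior odds 0.04/0.96 = 0.041667; posterior odds 0.35378; posterior probability 0.261.
Bob: prior odds 0.226/0.774 = 0.29199; posterior odds 2.4792; posterior probability 0.713.

Alice: 0.261; Bob: 0.713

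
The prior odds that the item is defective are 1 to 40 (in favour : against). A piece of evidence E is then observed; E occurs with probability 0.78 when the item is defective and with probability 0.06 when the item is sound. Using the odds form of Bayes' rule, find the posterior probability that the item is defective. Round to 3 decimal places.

Prior odds = 1/40 = 0.025000. In log-odds, ln(0.025000) = -3.6889.
Add log likelihood ratio: ln(13.000) = 2.5649.
Posterior log-odds = -1.1239, so posterior odds = exp(-1.1239) = 0.32500. Converting, P(H|E) = 0.32500/1.3250 = 0.245.

Posterior probability ≈ 0.245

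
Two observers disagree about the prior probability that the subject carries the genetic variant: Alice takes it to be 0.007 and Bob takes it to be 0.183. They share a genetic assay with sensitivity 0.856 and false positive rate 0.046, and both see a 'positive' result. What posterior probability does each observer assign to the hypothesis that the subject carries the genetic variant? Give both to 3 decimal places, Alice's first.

Alice: 0.116; Bob: 0.807

P('+'|H) = 0.856, P('+'|¬H) = 0.046.
Alice: numerator 0.856·0.007 = 0.0059920; evidence = 0.0059920+0.046·0.993 = 0.051670; posterior = 0.116.
Bob: numerator 0.856·0.183 = 0.15665; evidence = 0.15665+0.046·0.817 = 0.19423; posterior = 0.807.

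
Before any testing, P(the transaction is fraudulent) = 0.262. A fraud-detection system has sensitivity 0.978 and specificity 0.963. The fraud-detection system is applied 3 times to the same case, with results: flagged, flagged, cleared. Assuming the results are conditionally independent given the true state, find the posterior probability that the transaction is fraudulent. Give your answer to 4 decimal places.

With H the event that the transaction is fraudulent, the joint likelihood of the observed sequence is P(data|H) = 0.978·0.978·0.022 = 0.021043 and P(data|¬H) = 0.037·0.037·0.963 = 0.0013183.
Bayes: P(H|data) = 0.262·0.021043 / (0.262·0.021043 + 0.738·0.0013183) = 0.0055132/0.0064861 = 0.8500.

Posterior P(H) ≈ 0.8500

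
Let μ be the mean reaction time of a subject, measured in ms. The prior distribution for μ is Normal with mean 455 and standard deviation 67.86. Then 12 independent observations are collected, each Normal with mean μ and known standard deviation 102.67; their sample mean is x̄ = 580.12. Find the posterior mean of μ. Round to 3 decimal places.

Posterior mean ≈ 560.076

With known σ, the Normal prior is conjugate. Weight on the data is w = (n/σ²)/(n/σ² + 1/τ₀²) = 0.00113840/(0.00113840+0.00021716) = 0.83980.
Posterior mean = w·x̄ + (1−w)·μ₀ = 0.83980·580.12 + 0.16020·455 = 560.076.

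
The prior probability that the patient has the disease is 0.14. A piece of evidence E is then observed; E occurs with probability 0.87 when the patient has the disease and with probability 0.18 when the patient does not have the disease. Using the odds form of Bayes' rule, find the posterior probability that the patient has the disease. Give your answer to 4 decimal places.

Prior odds = 0.14/(1−0.14) = 0.16279. In log-odds, ln(0.16279) = -1.8153.
Add log likelihood ratio: ln(4.8333) = 1.5755.
Posterior log-odds = -0.23975, so posterior odds = exp(-0.23975) = 0.78682. Converting, P(H|E) = 0.78682/1.7868 = 0.4403.

Posterior probability ≈ 0.4403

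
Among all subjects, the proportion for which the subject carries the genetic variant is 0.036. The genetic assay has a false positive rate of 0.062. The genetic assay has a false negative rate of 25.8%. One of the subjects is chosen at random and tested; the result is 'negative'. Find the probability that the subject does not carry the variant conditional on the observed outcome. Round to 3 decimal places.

P(¬H | E) ≈ 0.990

Let H be the event that the subject carries the genetic variant. P(H) = 0.036, so P(¬H) = 0.964. With E the 'negative' result, P(E|H) = 0.258 and P(E|¬H) = 0.938.
P(E) = 0.258·0.036 + 0.938·0.964 = 0.0092880 + 0.90423 = 0.91352.
By Bayes' theorem, P(H|E) = 0.0092880 / 0.91352 = 0.010. Hence P(¬H|E) = 1 − 0.010 = 0.990.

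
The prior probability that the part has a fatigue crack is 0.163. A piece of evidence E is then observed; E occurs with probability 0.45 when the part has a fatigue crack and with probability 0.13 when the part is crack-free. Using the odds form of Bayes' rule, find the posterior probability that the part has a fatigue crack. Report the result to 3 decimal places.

Prior odds = 0.163/(1−0.163) = 0.19474.
Likelihood ratio for E = 0.45/0.13 = 3.4615.
Posterior odds = prior odds × LR = 0.67411.
Posterior probability = odds/(1+odds) = 0.67411/1.6741 = 0.403.

Posterior probability ≈ 0.403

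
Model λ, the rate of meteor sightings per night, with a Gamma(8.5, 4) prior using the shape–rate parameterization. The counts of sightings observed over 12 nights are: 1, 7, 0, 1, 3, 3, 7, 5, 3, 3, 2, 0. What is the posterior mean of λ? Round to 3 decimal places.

Posterior mean ≈ 2.719

The Poisson likelihood adds the total count to the shape and the number of exposure periods to the rate. Here ∑xᵢ = 35 and n = 12, so shape 8.5→43.5 and rate 4→16.
E[λ | data] = 43.5/16 = 2.719.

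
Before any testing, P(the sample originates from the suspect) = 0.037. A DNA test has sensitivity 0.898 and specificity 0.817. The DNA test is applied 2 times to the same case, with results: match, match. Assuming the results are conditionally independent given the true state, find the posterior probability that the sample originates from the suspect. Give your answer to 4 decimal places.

Let H be the event that the sample originates from the suspect; start with P(H) = 0.037. P('match'|H) = 0.898, P('match'|¬H) = 0.183.
Update on result 1 ('match'): P(H) ← 0.898·0.0370 / (0.898·0.0370 + 0.183·0.9630) = 0.033226/0.20946 = 0.1586.
Update on result 2 ('match'): P(H) ← 0.898·0.1586 / (0.898·0.1586 + 0.183·0.8414) = 0.14245/0.29642 = 0.4806.

Posterior P(H) ≈ 0.4806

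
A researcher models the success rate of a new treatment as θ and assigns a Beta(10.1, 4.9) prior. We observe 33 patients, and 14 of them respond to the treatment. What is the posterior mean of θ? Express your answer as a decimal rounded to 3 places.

Posterior mean ≈ 0.502

Observing 14 successes and 19 failures updates Beta(10.1, 4.9) by adding the success and failure counts to the two shape parameters: α = 10.1+14 = 24.1, β = 4.9+19 = 23.9.
Posterior mean = α/(α+β) = 24.1/48 = 0.502.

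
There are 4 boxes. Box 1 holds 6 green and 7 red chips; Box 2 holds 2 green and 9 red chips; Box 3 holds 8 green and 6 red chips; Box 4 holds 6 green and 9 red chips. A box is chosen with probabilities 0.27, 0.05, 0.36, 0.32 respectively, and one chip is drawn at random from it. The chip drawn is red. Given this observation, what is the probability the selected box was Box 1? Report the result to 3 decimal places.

Posterior probability ≈ 0.273

P(red|Box 1) = 0.5385; P(red|Box 2) = 0.8182; P(red|Box 3) = 0.4286; P(red|Box 4) = 0.6.
Prior × likelihood for each source: 0.27·0.5385=0.1454, 0.05·0.8182=0.04091, 0.36·0.4286=0.1543, 0.32·0.6=0.1920. Summing gives P(red) = 0.53258.
P(Box 1 | red) = 0.1454 / 0.53258 = 0.273.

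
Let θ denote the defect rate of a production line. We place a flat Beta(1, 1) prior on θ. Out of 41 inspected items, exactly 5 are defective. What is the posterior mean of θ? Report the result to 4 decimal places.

Posterior mean ≈ 0.1395

Observing 5 successes and 36 failures updates Beta(1, 1) by adding the success and failure counts to the two shape parameters: α = 1+5 = 6, β = 1+36 = 37.
E[θ | data] = 6/(6+37) = 0.1395.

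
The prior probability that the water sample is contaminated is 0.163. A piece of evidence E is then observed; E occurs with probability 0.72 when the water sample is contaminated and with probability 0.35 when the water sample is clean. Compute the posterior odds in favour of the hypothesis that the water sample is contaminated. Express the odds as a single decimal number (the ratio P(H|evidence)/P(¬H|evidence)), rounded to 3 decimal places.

Posterior odds ≈ 0.401

Prior odds = 0.163/(1−0.163) = 0.19474.
Likelihood ratio for E = 0.72/0.35 = 2.0571.
Posterior odds = prior odds × LR = 0.40061.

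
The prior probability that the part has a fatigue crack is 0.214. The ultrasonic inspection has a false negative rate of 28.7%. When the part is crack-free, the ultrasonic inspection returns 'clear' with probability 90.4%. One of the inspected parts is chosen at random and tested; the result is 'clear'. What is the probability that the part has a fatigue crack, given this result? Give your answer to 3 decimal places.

Write H for 'the part has a fatigue crack'. Prior odds H:¬H = 0.214/0.786 = 0.27226. For the 'clear' outcome, the likelihood ratio is 0.287/0.904 = 0.31748.
Posterior odds = 0.27226 × 0.31748 = 0.086438, so P(H|E) = 0.086438/(1+0.086438) = 0.080.

P(H | E) ≈ 0.080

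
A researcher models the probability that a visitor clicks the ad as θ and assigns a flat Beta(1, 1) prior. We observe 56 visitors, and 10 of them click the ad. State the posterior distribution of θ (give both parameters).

The binomial likelihood is conjugate to the Beta prior: with 10 successes and 46 failures, the posterior is Beta(1+10, 1+46) = Beta(11, 47).

Posterior: Beta(11, 47)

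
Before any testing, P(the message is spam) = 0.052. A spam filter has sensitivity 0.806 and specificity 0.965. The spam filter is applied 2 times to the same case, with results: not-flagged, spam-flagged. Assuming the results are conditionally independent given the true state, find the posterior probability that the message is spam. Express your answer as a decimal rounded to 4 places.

Posterior P(H) ≈ 0.2025

With H the event that the message is spam, the joint likelihood of the observed sequence is P(data|H) = 0.194·0.806 = 0.15636 and P(data|¬H) = 0.965·0.035 = 0.033775.
Bayes: P(H|data) = 0.052·0.15636 / (0.052·0.15636 + 0.948·0.033775) = 0.0081309/0.040150 = 0.2025.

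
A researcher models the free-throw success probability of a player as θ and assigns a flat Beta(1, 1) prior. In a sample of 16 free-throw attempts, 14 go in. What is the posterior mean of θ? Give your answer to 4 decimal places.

Posterior mean ≈ 0.8333

Observing 14 successes and 2 failures updates Beta(1, 1) by adding the success and failure counts to the two shape parameters: α = 1+14 = 15, β = 1+2 = 3.
E[θ | data] = 15/(15+3) = 0.8333.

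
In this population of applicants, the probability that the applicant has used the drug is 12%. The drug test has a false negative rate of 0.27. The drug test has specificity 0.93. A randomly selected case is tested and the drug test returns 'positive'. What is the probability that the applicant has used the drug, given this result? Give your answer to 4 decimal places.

Let H be the event that the applicant has used the drug. P(H) = 0.12, so P(¬H) = 0.88. With E the 'positive' result, P(E|H) = 0.73 and P(E|¬H) = 0.07.
P(E) = 0.73·0.12 + 0.07·0.88 = 0.087600 + 0.061600 = 0.14920.
By Bayes' theorem, P(H|E) = 0.087600 / 0.14920 = 0.5871.

P(H | E) ≈ 0.5871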